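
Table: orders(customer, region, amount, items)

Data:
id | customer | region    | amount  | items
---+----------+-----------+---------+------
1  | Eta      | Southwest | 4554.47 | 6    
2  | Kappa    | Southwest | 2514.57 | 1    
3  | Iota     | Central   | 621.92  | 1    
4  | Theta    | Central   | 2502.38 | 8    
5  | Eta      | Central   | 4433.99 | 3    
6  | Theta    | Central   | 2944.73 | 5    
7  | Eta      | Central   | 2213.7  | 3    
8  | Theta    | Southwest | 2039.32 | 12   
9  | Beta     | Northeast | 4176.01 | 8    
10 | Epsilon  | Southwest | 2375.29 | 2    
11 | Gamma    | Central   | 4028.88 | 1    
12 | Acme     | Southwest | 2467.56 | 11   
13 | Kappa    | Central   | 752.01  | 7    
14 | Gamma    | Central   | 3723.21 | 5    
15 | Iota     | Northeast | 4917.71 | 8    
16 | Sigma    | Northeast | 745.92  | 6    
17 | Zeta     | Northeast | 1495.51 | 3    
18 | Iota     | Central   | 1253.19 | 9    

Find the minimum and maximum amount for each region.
SELECT region, MIN(amount), MAX(amount)
FROM orders
GROUP BY region

Result:
  Central: min=621.92, max=4433.99
  Northeast: min=745.92, max=4917.71
  Southwest: min=2039.32, max=4554.47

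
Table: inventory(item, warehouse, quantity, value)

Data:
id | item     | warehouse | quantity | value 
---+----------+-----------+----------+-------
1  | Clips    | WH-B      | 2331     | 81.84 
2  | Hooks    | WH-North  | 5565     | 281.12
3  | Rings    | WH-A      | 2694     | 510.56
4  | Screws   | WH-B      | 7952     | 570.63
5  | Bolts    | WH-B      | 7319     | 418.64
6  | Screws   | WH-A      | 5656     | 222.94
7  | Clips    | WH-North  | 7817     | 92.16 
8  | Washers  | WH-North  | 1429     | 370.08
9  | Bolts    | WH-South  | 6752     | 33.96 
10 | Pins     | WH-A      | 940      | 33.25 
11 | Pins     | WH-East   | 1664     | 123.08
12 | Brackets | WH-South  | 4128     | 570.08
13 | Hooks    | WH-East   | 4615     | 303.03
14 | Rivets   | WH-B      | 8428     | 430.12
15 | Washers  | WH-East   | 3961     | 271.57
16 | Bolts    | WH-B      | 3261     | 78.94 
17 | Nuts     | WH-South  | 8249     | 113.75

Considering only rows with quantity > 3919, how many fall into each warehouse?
SELECT warehouse, COUNT(*)
FROM inventory
WHERE quantity > 3919
GROUP BY warehouse

Note: WHERE filters rows before grouping.

Result:
  WH-A: 1
  WH-B: 3
  WH-East: 2
  WH-North: 2
  WH-South: 3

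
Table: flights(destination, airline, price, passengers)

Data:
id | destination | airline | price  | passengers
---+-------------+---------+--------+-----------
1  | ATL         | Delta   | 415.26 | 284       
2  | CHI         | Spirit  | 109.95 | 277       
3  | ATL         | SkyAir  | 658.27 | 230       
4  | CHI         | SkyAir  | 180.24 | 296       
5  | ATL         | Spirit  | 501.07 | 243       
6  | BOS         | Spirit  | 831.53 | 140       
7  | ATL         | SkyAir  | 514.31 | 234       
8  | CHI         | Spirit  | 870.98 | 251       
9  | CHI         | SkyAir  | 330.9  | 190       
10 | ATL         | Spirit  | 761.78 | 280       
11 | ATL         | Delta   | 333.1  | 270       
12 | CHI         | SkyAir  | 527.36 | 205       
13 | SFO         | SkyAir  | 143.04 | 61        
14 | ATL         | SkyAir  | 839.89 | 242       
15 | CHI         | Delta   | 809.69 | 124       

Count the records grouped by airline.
SELECT airline, COUNT(*) as count
FROM flights
GROUP BY airline

Result:
  Delta: 3
  SkyAir: 7
  Spirit: 5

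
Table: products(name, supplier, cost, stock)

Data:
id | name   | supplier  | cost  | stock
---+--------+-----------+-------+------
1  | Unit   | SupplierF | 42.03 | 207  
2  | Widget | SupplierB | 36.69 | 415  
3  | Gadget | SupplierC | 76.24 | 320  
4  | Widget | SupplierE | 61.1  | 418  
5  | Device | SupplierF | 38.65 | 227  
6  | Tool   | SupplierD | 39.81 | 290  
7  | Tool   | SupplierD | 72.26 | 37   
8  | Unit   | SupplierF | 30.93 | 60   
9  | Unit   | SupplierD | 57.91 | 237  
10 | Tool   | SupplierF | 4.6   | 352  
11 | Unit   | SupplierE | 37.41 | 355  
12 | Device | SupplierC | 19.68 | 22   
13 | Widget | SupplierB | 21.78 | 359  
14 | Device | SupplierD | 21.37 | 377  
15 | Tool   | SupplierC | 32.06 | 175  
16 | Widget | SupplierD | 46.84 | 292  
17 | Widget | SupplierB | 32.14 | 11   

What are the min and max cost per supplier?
SELECT supplier, MIN(cost), MAX(cost)
FROM products
GROUP BY supplier

Result:
  SupplierB: min=21.78, max=36.69
  SupplierC: min=19.68, max=76.24
  SupplierD: min=21.37, max=72.26
  SupplierE: min=37.41, max=61.10
  SupplierF: min=4.60, max=42.03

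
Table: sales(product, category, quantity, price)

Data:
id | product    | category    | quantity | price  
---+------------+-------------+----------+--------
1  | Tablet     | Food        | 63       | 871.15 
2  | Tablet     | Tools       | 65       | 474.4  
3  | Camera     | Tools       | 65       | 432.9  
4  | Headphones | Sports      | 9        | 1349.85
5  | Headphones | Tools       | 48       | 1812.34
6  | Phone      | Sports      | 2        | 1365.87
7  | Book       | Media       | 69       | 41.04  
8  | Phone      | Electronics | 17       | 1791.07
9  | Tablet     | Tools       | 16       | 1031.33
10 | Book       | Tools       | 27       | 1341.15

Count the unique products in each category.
SELECT category, COUNT(DISTINCT product)
FROM sales
GROUP BY category

Result:
  Electronics: 1 distinct
  Food: 1 distinct
  Media: 1 distinct
  Sports: 2 distinct
  Tools: 4 distinct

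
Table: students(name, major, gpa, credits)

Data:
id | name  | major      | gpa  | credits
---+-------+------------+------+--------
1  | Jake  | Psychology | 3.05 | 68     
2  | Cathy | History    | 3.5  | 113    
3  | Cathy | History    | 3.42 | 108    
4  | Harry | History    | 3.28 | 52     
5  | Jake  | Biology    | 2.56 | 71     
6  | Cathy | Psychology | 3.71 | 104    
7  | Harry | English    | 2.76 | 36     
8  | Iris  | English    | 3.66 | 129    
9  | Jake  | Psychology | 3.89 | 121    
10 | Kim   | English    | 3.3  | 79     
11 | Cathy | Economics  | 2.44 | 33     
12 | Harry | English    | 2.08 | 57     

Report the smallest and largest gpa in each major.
SELECT major, MIN(gpa), MAX(gpa)
FROM students
GROUP BY major

Result:
  Biology: min=2.56, max=2.56
  Economics: min=2.44, max=2.44
  English: min=2.08, max=3.66
  History: min=3.28, max=3.50
  Psychology: min=3.05, max=3.89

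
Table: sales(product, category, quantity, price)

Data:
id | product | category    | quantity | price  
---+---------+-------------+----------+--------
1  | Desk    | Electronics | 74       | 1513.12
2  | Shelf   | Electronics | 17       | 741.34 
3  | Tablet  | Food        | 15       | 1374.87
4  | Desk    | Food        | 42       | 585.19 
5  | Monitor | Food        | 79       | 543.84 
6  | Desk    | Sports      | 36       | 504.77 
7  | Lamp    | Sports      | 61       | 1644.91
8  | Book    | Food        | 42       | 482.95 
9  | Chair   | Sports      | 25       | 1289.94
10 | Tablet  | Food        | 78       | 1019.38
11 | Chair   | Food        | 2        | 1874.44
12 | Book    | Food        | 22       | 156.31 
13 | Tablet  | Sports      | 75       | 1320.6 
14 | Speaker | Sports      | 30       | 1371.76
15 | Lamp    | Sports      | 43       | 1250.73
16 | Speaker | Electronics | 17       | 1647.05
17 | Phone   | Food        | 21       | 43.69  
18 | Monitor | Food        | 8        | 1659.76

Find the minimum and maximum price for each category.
SELECT category, MIN(price), MAX(price)
FROM sales
GROUP BY category

Result:
  Electronics: min=741.34, max=1647.05
  Food: min=43.69, max=1874.44
  Sports: min=504.77, max=1644.91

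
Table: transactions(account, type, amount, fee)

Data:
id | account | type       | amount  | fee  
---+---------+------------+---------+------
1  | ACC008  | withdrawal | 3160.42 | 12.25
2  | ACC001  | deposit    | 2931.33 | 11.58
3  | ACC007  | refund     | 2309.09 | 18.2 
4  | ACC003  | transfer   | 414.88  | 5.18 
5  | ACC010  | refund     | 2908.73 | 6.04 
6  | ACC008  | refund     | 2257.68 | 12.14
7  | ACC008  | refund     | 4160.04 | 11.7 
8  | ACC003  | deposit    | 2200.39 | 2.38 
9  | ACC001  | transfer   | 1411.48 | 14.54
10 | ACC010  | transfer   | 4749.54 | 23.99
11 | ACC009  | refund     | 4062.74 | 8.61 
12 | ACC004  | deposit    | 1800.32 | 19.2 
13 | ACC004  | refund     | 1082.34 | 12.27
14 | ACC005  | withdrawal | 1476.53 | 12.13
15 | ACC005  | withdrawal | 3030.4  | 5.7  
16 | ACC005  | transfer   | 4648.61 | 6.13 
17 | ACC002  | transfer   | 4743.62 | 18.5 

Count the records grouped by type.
SELECT type, COUNT(*) as count
FROM transactions
GROUP BY type

Result:
  deposit: 3
  refund: 6
  transfer: 5
  withdrawal: 3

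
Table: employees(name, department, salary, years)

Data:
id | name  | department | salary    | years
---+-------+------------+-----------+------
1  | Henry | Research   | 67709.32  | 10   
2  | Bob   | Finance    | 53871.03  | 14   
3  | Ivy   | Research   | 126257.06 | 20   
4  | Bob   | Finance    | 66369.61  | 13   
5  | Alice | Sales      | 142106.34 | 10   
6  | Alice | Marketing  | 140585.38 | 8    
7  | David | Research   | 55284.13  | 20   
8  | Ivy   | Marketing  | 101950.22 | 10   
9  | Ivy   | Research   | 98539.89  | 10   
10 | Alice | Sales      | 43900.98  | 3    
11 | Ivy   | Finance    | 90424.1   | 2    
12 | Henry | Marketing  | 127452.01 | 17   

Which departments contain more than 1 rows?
SELECT department, COUNT(*) as cnt
FROM employees
GROUP BY department
HAVING COUNT(*) > 1

Result:
  Finance: 3
  Marketing: 3
  Research: 4
  Sales: 2

Note: HAVING filters groups after aggregation, WHERE filters rows before.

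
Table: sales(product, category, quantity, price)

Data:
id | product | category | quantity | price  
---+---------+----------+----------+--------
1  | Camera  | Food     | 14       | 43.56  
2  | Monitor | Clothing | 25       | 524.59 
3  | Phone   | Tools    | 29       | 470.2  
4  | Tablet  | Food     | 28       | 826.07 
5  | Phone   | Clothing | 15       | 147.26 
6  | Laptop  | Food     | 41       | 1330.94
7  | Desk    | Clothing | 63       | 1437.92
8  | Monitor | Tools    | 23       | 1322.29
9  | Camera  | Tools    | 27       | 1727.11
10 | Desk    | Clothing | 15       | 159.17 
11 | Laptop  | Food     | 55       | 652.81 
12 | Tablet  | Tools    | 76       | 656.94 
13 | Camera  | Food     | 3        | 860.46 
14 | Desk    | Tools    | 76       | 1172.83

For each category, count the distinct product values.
SELECT category, COUNT(DISTINCT product)
FROM sales
GROUP BY category

Result:
  Clothing: 3 distinct
  Food: 3 distinct
  Tools: 5 distinct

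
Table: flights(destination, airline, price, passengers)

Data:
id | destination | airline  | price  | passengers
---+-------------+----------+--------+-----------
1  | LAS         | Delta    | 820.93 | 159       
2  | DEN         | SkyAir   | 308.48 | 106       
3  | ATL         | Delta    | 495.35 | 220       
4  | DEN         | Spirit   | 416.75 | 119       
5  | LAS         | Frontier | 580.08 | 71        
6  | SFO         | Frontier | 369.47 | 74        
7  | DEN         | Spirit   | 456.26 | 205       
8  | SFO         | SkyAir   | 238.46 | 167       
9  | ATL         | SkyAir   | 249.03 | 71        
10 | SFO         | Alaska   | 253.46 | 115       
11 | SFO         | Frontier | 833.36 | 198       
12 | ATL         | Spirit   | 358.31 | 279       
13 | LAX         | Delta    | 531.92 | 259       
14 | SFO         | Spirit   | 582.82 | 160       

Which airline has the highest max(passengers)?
SELECT airline, MAX(passengers) as val
FROM flights
GROUP BY airline
ORDER BY val DESC
LIMIT 1

Result: Spirit with max(passengers) = 279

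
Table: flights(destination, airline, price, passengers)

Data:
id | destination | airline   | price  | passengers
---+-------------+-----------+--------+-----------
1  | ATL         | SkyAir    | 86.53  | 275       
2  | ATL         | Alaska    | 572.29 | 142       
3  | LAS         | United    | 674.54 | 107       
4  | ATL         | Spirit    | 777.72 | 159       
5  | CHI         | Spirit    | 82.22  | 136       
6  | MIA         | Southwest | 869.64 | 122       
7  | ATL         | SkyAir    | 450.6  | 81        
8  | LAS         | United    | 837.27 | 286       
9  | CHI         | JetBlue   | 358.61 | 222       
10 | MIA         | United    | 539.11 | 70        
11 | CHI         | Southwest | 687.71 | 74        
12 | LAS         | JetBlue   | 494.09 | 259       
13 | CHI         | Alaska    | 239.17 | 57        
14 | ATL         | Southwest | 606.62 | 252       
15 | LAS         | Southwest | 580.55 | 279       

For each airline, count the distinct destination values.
SELECT airline, COUNT(DISTINCT destination)
FROM flights
GROUP BY airline

Result:
  Alaska: 2 distinct
  JetBlue: 2 distinct
  SkyAir: 1 distinct
  Southwest: 4 distinct
  Spirit: 2 distinct
  United: 2 distinct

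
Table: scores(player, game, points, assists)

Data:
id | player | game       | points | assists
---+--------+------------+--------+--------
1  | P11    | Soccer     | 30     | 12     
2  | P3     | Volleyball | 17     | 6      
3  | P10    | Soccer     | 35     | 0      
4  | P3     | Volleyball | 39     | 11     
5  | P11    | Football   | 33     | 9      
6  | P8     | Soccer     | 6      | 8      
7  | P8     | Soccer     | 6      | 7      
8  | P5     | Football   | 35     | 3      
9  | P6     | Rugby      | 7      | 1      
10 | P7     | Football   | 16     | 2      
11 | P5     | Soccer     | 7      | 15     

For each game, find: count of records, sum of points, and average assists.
SELECT game,
       COUNT(*) as cnt,
       SUM(points) as total_points,
       AVG(assists) as avg_assists
FROM scores
GROUP BY game

Result:
  Football: 3 records, 84 total points, 4.67 avg assists
  Rugby: 1 records, 7 total points, 1.00 avg assists
  Soccer: 5 records, 84 total points, 8.40 avg assists
  Volleyball: 2 records, 56 total points, 8.50 avg assists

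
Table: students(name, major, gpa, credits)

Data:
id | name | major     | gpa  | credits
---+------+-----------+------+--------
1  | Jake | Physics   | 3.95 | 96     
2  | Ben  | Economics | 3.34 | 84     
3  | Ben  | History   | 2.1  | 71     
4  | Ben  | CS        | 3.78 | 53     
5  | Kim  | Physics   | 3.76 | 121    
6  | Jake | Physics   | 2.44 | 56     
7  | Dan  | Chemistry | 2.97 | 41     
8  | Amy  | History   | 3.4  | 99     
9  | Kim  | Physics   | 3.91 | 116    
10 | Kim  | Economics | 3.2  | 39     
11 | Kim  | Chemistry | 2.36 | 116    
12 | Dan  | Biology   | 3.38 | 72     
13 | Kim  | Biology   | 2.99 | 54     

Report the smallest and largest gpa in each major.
SELECT major, MIN(gpa), MAX(gpa)
FROM students
GROUP BY major

Result:
  Biology: min=2.99, max=3.38
  CS: min=3.78, max=3.78
  Chemistry: min=2.36, max=2.97
  Economics: min=3.20, max=3.34
  History: min=2.10, max=3.40
  Physics: min=2.44, max=3.95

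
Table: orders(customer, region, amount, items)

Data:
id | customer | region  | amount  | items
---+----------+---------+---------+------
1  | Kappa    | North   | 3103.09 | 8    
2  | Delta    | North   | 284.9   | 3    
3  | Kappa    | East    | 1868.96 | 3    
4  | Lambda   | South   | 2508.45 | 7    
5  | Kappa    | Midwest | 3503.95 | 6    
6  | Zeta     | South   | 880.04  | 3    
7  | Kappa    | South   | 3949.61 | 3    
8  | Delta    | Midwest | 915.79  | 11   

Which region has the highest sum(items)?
SELECT region, SUM(items) as val
FROM orders
GROUP BY region
ORDER BY val DESC
LIMIT 1

Result: Midwest with sum(items) = 17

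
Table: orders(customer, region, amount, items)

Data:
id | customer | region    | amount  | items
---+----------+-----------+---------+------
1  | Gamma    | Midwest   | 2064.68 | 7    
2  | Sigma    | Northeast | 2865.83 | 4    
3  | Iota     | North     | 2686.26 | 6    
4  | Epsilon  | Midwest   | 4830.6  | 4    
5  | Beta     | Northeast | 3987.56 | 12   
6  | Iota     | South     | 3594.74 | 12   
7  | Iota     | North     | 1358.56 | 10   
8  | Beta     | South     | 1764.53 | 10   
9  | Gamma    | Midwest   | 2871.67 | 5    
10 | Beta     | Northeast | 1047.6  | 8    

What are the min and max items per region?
SELECT region, MIN(items), MAX(items)
FROM orders
GROUP BY region

Result:
  Midwest: min=4, max=7
  North: min=6, max=10
  Northeast: min=4, max=12
  South: min=10, max=12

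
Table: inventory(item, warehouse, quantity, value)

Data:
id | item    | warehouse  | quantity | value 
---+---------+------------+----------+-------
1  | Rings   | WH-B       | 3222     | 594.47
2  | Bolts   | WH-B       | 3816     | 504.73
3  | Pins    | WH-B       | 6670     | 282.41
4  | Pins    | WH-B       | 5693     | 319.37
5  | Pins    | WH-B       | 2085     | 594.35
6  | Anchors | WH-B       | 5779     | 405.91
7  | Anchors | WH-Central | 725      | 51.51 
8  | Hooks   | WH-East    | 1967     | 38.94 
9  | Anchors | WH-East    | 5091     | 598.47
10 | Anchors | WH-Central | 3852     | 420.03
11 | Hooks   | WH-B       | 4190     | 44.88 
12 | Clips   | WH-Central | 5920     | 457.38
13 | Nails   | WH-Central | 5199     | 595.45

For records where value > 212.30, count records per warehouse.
SELECT warehouse, COUNT(*)
FROM inventory
WHERE value > 212.30
GROUP BY warehouse

Note: WHERE filters rows before grouping.

Result:
  WH-B: 6
  WH-Central: 3
  WH-East: 1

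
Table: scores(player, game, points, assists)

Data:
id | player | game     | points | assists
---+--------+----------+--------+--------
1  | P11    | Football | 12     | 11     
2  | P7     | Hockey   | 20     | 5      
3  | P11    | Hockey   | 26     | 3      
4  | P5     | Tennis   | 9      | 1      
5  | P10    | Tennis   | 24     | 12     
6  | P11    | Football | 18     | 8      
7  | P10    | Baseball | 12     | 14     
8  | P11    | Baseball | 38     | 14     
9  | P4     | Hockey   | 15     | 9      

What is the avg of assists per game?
SELECT game, AVG(assists) as result
FROM scores
GROUP BY game

Result:
  Baseball: 14.00
  Football: 9.50
  Hockey: 5.67
  Tennis: 6.50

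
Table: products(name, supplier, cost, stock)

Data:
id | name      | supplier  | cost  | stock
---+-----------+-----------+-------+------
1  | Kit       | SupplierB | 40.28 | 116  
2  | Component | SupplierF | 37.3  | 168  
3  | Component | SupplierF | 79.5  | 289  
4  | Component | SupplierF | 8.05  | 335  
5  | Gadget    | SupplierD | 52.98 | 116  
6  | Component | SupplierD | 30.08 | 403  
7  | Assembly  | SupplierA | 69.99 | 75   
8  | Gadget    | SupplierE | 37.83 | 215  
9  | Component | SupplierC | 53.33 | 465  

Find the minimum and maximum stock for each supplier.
SELECT supplier, MIN(stock), MAX(stock)
FROM products
GROUP BY supplier

Result:
  SupplierA: min=75, max=75
  SupplierB: min=116, max=116
  SupplierC: min=465, max=465
  SupplierD: min=116, max=403
  SupplierE: min=215, max=215
  SupplierF: min=168, max=335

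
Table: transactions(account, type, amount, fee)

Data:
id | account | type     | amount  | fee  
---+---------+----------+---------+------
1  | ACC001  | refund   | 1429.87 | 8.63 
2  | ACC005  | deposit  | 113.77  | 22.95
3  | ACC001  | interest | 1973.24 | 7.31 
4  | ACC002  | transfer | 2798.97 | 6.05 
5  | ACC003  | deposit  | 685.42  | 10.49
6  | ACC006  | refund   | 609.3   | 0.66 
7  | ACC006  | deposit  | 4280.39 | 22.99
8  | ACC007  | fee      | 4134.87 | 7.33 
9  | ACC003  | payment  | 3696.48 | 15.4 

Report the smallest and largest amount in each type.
SELECT type, MIN(amount), MAX(amount)
FROM transactions
GROUP BY type

Result:
  deposit: min=113.77, max=4280.39
  fee: min=4134.87, max=4134.87
  interest: min=1973.24, max=1973.24
  payment: min=3696.48, max=3696.48
  refund: min=609.30, max=1429.87
  transfer: min=2798.97, max=2798.97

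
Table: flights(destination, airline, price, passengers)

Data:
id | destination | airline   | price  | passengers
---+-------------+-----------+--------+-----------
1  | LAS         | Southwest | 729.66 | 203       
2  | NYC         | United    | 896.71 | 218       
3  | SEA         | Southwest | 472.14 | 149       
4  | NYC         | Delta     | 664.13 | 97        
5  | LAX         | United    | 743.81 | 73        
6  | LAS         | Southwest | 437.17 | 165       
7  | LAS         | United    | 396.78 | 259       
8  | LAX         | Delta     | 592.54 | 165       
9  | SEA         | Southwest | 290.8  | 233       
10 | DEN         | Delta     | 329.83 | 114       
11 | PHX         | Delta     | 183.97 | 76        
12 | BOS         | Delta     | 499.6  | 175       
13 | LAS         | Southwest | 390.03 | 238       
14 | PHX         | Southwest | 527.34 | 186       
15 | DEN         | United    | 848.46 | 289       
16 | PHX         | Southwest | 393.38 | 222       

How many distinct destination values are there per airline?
SELECT airline, COUNT(DISTINCT destination)
FROM flights
GROUP BY airline

Result:
  Delta: 5 distinct
  Southwest: 3 distinct
  United: 4 distinct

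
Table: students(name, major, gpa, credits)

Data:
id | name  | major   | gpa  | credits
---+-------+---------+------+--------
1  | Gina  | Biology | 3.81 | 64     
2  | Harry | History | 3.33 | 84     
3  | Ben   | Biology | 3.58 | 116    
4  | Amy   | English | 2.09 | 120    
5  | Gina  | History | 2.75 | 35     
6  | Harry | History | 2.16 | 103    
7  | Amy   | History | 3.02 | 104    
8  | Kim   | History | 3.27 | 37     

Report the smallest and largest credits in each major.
SELECT major, MIN(credits), MAX(credits)
FROM students
GROUP BY major

Result:
  Biology: min=64, max=116
  English: min=120, max=120
  History: min=35, max=104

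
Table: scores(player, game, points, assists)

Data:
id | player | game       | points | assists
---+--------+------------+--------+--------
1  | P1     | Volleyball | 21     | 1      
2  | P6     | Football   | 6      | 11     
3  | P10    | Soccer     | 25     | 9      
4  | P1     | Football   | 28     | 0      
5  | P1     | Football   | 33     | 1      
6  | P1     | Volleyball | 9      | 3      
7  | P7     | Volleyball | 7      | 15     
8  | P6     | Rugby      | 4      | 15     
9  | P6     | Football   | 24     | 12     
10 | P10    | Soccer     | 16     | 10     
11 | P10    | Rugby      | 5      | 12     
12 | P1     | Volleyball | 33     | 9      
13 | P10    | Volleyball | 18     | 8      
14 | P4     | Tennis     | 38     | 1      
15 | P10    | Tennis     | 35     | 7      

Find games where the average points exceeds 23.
SELECT game, AVG(points)
FROM scores
GROUP BY game
HAVING AVG(points) > 23

Result:
  Tennis: avg=36.50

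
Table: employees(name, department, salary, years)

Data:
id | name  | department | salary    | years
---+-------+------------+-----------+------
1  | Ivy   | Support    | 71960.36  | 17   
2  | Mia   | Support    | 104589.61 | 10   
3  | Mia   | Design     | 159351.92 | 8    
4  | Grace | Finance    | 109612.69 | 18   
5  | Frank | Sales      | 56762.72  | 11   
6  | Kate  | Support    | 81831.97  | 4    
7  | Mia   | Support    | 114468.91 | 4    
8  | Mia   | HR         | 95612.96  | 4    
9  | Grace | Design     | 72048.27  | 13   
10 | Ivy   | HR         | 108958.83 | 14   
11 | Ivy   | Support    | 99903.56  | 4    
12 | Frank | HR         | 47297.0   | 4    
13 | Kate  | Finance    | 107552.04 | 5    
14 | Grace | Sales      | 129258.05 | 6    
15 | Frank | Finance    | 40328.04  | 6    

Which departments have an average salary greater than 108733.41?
SELECT department, AVG(salary)
FROM employees
GROUP BY department
HAVING AVG(salary) > 108733.41

Result:
  Design: avg=115700.10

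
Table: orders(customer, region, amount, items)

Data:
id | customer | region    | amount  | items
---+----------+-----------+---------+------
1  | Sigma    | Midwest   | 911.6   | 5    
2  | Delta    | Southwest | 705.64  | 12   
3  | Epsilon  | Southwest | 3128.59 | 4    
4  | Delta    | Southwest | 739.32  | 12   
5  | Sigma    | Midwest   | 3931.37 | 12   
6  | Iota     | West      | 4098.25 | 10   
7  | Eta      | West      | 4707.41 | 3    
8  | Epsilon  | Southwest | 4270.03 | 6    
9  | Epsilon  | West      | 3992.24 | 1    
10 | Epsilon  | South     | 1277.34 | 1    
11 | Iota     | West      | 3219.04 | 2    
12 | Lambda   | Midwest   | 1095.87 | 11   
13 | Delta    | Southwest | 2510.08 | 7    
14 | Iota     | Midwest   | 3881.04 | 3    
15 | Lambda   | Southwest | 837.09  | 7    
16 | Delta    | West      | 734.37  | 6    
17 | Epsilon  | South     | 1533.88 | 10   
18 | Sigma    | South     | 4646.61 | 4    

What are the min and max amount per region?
SELECT region, MIN(amount), MAX(amount)
FROM orders
GROUP BY region

Result:
  Midwest: min=911.60, max=3931.37
  South: min=1277.34, max=4646.61
  Southwest: min=705.64, max=4270.03
  West: min=734.37, max=4707.41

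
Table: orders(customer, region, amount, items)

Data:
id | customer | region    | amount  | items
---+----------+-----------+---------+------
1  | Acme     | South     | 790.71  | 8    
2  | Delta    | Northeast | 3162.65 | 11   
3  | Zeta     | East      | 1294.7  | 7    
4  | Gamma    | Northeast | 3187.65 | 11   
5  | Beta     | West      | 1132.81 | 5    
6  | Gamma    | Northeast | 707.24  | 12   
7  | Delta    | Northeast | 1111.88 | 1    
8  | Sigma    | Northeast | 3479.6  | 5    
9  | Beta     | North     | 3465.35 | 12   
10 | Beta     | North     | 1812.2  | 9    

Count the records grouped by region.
SELECT region, COUNT(*) as count
FROM orders
GROUP BY region

Result:
  East: 1
  North: 2
  Northeast: 5
  South: 1
  West: 1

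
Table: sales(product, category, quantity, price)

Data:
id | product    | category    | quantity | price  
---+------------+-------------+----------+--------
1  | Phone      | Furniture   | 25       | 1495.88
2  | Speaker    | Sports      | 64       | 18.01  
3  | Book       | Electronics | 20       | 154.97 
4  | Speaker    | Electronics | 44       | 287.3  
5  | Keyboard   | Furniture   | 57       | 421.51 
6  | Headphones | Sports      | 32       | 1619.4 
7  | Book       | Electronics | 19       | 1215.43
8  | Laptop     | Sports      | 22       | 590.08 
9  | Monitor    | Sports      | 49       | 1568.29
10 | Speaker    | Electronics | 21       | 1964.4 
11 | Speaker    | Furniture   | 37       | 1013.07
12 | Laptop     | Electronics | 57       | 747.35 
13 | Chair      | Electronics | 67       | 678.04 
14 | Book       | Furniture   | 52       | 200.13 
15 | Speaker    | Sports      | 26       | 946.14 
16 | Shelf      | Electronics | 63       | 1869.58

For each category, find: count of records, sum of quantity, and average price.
SELECT category,
       COUNT(*) as cnt,
       SUM(quantity) as total_quantity,
       AVG(price) as avg_price
FROM sales
GROUP BY category

Result:
  Electronics: 7 records, 291 total quantity, 988.15 avg price
  Furniture: 4 records, 171 total quantity, 782.65 avg price
  Sports: 5 records, 193 total quantity, 948.38 avg price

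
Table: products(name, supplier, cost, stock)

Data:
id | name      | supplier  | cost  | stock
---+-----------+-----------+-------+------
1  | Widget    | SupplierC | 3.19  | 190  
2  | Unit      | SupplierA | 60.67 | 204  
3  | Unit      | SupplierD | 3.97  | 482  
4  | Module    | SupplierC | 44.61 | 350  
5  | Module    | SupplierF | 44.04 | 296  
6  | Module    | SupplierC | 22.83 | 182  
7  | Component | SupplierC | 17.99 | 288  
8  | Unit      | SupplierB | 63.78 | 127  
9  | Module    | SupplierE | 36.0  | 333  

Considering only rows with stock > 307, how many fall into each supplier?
SELECT supplier, COUNT(*)
FROM products
WHERE stock > 307
GROUP BY supplier

Note: WHERE filters rows before grouping.

Result:
  SupplierC: 1
  SupplierD: 1
  SupplierE: 1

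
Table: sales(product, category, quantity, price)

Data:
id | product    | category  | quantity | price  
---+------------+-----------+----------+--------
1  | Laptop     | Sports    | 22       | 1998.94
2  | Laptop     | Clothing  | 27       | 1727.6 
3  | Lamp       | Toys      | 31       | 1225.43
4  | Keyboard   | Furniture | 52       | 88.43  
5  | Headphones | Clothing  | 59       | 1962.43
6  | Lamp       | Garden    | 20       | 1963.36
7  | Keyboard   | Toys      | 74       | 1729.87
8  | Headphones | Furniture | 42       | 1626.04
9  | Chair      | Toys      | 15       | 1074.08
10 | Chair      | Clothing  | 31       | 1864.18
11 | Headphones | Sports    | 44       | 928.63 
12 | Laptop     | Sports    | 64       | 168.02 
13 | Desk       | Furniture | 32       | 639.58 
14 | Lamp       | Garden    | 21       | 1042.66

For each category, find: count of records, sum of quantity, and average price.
SELECT category,
       COUNT(*) as cnt,
       SUM(quantity) as total_quantity,
       AVG(price) as avg_price
FROM sales
GROUP BY category

Result:
  Clothing: 3 records, 117 total quantity, 1851.40 avg price
  Furniture: 3 records, 126 total quantity, 784.68 avg price
  Garden: 2 records, 41 total quantity, 1503.01 avg price
  Sports: 3 records, 130 total quantity, 1031.86 avg price
  Toys: 3 records, 120 total quantity, 1343.13 avg price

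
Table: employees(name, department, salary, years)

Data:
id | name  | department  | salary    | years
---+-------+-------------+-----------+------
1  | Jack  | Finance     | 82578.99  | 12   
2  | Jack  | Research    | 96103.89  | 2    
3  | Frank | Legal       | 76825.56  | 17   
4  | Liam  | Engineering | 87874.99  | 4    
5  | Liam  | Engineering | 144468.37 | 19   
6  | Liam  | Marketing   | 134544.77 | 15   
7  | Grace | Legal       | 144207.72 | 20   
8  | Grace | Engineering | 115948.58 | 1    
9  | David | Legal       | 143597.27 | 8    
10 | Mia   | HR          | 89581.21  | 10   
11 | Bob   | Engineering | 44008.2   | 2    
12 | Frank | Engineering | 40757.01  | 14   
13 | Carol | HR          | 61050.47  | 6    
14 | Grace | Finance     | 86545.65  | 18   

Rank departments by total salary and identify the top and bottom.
SELECT department, SUM(salary)
FROM employees
GROUP BY department
ORDER BY SUM(salary)

All groups:
  Research: 96103.89
  Marketing: 134544.77
  HR: 150631.68
  Finance: 169124.64
  Legal: 364630.55
  Engineering: 433057.15

Highest: Engineering (433057.15)
Lowest: Research (96103.89)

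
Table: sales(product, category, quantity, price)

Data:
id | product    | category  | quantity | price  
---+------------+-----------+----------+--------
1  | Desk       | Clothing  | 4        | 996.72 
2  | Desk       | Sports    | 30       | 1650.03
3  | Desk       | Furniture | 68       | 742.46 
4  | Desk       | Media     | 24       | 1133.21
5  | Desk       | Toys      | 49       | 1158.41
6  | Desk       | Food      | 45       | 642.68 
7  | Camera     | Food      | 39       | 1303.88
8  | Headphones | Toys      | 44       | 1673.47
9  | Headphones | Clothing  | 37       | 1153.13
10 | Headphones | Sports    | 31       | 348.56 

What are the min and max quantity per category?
SELECT category, MIN(quantity), MAX(quantity)
FROM sales
GROUP BY category

Result:
  Clothing: min=4, max=37
  Food: min=39, max=45
  Furniture: min=68, max=68
  Media: min=24, max=24
  Sports: min=30, max=31
  Toys: min=44, max=49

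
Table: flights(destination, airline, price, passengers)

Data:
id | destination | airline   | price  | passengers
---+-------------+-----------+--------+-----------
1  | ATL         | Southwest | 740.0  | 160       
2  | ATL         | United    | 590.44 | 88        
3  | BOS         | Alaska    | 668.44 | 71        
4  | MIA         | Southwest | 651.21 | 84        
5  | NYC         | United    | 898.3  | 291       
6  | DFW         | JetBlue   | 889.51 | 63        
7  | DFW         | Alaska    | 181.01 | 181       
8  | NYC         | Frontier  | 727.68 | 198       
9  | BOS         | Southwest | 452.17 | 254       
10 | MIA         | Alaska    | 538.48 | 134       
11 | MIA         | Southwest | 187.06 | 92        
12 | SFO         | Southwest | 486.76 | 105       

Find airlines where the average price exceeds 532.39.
SELECT airline, AVG(price)
FROM flights
GROUP BY airline
HAVING AVG(price) > 532.39

Result:
  Frontier: avg=727.68
  JetBlue: avg=889.51
  United: avg=744.37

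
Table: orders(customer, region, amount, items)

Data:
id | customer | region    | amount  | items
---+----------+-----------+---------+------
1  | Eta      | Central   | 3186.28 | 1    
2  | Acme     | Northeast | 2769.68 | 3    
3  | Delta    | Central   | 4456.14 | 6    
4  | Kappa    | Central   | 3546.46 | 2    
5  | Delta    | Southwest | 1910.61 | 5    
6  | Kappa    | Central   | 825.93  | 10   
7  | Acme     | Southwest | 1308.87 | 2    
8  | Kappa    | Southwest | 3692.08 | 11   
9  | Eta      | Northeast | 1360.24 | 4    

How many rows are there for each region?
SELECT region, COUNT(*) as count
FROM orders
GROUP BY region

Result:
  Central: 4
  Northeast: 2
  Southwest: 3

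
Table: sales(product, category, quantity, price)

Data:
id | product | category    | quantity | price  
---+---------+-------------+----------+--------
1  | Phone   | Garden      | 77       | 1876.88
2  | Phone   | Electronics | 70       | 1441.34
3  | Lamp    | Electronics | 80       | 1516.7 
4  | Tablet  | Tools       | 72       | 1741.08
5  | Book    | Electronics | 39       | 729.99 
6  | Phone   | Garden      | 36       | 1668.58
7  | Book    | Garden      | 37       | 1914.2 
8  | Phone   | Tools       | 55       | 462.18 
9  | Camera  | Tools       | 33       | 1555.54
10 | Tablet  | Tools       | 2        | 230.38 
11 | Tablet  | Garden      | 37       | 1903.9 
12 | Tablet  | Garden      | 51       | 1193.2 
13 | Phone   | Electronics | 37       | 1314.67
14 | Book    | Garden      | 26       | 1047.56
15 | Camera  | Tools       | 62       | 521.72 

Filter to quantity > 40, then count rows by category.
SELECT category, COUNT(*)
FROM sales
WHERE quantity > 40
GROUP BY category

Note: WHERE filters rows before grouping.

Result:
  Electronics: 2
  Garden: 2
  Tools: 3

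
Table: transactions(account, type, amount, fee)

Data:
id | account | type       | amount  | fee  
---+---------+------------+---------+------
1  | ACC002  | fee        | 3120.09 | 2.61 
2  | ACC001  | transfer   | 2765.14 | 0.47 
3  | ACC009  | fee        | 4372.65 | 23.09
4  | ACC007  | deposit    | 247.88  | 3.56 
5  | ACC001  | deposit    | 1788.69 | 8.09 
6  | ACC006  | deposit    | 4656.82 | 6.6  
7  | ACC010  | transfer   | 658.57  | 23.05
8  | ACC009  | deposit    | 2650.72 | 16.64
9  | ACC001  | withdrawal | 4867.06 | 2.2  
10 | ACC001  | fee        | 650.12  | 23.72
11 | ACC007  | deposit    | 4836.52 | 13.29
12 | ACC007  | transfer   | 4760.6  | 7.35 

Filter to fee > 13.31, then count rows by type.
SELECT type, COUNT(*)
FROM transactions
WHERE fee > 13.31
GROUP BY type

Note: WHERE filters rows before grouping.

Result:
  deposit: 1
  fee: 2
  transfer: 1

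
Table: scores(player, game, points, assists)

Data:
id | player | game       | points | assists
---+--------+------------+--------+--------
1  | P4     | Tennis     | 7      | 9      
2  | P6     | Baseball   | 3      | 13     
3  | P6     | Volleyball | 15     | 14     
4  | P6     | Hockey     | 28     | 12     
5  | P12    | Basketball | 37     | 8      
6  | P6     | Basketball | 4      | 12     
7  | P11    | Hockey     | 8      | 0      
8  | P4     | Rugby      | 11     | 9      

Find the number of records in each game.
SELECT game, COUNT(*) as count
FROM scores
GROUP BY game

Result:
  Baseball: 1
  Basketball: 2
  Hockey: 2
  Rugby: 1
  Tennis: 1
  Volleyball: 1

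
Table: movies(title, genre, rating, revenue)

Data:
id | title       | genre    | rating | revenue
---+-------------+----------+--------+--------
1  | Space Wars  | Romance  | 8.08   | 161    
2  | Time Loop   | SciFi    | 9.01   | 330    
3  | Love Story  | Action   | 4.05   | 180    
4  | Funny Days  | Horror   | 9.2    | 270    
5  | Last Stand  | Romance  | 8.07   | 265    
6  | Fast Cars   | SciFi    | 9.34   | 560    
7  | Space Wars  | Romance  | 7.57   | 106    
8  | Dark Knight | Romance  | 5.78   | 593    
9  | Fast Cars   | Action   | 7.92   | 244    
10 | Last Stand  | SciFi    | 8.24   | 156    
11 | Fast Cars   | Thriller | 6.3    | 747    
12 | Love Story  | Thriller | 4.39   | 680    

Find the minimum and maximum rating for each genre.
SELECT genre, MIN(rating), MAX(rating)
FROM movies
GROUP BY genre

Result:
  Action: min=4.05, max=7.92
  Horror: min=9.20, max=9.20
  Romance: min=5.78, max=8.08
  SciFi: min=8.24, max=9.34
  Thriller: min=4.39, max=6.30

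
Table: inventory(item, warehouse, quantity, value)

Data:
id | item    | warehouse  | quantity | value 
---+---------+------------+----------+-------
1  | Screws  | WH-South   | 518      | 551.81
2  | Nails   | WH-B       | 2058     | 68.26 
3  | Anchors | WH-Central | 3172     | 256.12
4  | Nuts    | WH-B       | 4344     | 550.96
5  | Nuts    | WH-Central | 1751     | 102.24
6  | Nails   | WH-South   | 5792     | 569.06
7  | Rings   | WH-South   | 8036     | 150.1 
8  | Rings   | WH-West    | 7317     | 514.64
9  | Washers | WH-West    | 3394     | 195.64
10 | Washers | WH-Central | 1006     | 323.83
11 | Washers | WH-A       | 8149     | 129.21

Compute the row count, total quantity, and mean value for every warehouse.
SELECT warehouse,
       COUNT(*) as cnt,
       SUM(quantity) as total_quantity,
       AVG(value) as avg_value
FROM inventory
GROUP BY warehouse

Result:
  WH-A: 1 records, 8149 total quantity, 129.21 avg value
  WH-B: 2 records, 6402 total quantity, 309.61 avg value
  WH-Central: 3 records, 5929 total quantity, 227.40 avg value
  WH-South: 3 records, 14346 total quantity, 423.66 avg value
  WH-West: 2 records, 10711 total quantity, 355.14 avg value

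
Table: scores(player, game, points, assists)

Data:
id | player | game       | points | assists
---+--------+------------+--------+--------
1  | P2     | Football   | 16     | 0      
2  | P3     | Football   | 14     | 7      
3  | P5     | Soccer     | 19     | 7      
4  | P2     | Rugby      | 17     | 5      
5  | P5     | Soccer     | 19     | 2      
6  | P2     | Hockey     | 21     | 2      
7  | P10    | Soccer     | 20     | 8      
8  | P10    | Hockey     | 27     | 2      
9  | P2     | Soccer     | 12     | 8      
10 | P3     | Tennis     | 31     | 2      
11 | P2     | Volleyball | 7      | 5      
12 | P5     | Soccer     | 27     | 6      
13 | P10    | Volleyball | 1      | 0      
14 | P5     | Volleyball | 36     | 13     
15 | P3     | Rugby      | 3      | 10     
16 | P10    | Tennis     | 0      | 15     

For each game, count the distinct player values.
SELECT game, COUNT(DISTINCT player)
FROM scores
GROUP BY game

Result:
  Football: 2 distinct
  Hockey: 2 distinct
  Rugby: 2 distinct
  Soccer: 3 distinct
  Tennis: 2 distinct
  Volleyball: 3 distinct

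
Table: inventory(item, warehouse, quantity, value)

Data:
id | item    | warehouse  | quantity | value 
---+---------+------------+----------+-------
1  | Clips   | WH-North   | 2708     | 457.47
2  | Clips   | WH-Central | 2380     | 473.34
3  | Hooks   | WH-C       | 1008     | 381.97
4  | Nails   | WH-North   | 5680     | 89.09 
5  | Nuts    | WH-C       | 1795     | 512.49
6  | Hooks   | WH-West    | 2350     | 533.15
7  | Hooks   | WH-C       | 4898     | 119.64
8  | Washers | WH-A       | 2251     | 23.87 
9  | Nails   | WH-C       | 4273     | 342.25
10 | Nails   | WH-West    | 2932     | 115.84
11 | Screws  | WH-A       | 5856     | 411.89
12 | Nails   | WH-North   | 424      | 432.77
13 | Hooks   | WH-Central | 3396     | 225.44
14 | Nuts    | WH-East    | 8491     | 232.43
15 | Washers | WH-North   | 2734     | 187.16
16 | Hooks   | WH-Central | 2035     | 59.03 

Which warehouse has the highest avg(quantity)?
SELECT warehouse, AVG(quantity) as val
FROM inventory
GROUP BY warehouse
ORDER BY val DESC
LIMIT 1

Result: WH-East with avg(quantity) = 8491.00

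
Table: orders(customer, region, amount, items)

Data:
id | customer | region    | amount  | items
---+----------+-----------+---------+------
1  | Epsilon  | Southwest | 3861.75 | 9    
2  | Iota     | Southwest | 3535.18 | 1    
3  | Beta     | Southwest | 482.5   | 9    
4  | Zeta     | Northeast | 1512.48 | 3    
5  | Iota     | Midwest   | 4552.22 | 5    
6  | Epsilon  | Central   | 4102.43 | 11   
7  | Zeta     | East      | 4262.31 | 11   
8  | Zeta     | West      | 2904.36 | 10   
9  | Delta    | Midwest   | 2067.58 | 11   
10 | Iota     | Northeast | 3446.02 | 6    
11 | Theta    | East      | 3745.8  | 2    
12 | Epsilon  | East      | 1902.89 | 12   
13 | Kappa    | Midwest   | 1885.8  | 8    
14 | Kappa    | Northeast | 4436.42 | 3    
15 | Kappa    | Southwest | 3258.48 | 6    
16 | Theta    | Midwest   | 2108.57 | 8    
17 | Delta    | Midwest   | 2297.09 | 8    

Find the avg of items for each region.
SELECT region, AVG(items) as result
FROM orders
GROUP BY region

Result:
  Central: 11.00
  East: 8.33
  Midwest: 8.00
  Northeast: 4.00
  Southwest: 6.25
  West: 10.00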